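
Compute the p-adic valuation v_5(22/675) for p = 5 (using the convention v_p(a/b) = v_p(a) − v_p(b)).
v_5(22/675) = -2

Factor powers of 5 from the numerator and denominator of the reduced fraction: 22 = 5^0 · 22 and 675 = 5^2 · 27. Apply v_p(a/b) = v_p(a) − v_p(b): v_5(22/675) = 0 − 2 = -2.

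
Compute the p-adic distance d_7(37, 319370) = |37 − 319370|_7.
d_7(37, 319370) = 1/16807

Step 1 — x − y = 37 − 319370 = -319333. Step 2 — v_7(-319333) = 5 (factor: -319333 = −(7^5 · 19); the sign does not affect v_p). Step 3 — |x − y|_7 = 7^{-5} = 1/16807.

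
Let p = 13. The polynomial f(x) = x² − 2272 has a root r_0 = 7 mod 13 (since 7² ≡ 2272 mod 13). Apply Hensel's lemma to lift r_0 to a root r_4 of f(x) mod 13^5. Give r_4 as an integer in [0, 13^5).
r_4 = 181370 (mod 371293)

Hensel's recurrence: r_{i+1} = r_i − f(r_i)·(f′(r_i))^{-1} mod 13^{i+2}, with f′(x) = 2x. Iterate:
  r_0 = 7 (mod 13)
  r_1 = 33 (mod 169)
  r_2 = 1216 (mod 2197)
  r_3 = 10004 (mod 28561)
  r_4 = 181370 (mod 371293)
Final: r_4 = 181370, and one checks f(r_4) ≡ 0 mod 13^5.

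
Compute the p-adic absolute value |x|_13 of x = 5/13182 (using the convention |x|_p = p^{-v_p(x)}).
|5/13182|_13 = 2197

Step 1 — compute v_13(x) by factoring powers of 13 out of the numerator and denominator: v_13(5/13182) = -3. Step 2 — apply |x|_p = p^{-v_p(x)} = 13^{3} = 2197.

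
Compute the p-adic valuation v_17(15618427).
v_17(15618427) = 5

v_17(n) is the largest exponent k such that 17^k divides n. Factor out: 15618427 = 17^5 · 11. (Sign doesn't affect v_p.) So v_17(15618427) = 5.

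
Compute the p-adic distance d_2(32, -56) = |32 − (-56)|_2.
d_2(32, -56) = 1/8

Step 1 — x − y = 32 − (-56) = 88. Step 2 — v_2(88) = 3 (factor: 88 = (2^3 · 11); the sign does not affect v_p). Step 3 — |x − y|_2 = 2^{-3} = 1/8.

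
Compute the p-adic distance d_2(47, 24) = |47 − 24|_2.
d_2(47, 24) = 1

Step 1 — x − y = 47 − 24 = 23. Step 2 — v_2(23) = 0 (factor: 23 = (2^0 · 23); the sign does not affect v_p). Step 3 — |x − y|_2 = 2^{0} = 1.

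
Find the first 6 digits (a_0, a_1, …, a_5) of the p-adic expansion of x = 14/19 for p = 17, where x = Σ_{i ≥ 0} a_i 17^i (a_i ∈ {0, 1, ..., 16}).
(a_0, …, a_5) = (7, 5, 14, 9, 3, 15)

v_17(14/19) = 0 (numerator and denominator both coprime to 17), so x ∈ ℤ_17^×. Compute digits iteratively via a_i = x_i mod 17, x_{i+1} = (x_i − a_i)/17, with x_0 = x:
  x_0 = 14/19;  a_0 = 7;  x_1 = (x_0 − 7)/17 = -7/19
  x_1 = -7/19;  a_1 = 5;  x_2 = (x_1 − 5)/17 = -6/19
  x_2 = -6/19;  a_2 = 14;  x_3 = (x_2 − 14)/17 = -16/19
  x_3 = -16/19;  a_3 = 9;  x_4 = (x_3 − 9)/17 = -11/19
  x_4 = -11/19;  a_4 = 3;  x_5 = (x_4 − 3)/17 = -4/19
  x_5 = -4/19;  a_5 = 15;  x_6 = (x_5 − 15)/17 = -17/19
Digits: (7, 5, 14, 9, 3, 15).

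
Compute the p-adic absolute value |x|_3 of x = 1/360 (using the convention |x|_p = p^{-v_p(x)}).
|1/360|_3 = 9

Step 1 — compute v_3(x) by factoring powers of 3 out of the numerator and denominator: v_3(1/360) = -2. Step 2 — apply |x|_p = p^{-v_p(x)} = 3^{2} = 9.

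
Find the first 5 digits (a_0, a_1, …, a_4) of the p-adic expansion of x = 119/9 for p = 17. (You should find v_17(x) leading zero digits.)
(a_0, …, a_4) = (0, 14, 3, 13, 3)

v_17(119/9) = 1, so a_0 = ... = a_0 = 0. Factor out: x = 17^1 · u with u = 7/9 a unit in ℤ_17. Expand u iteratively via a_{v+i} = u_i mod 17, u_{i+1} = (u_i − a_{v+i})/17:
  u_0 = 7/9;  a_1 = 14;  u_1 = (u_0 − 14)/17 = -7/9
  u_1 = -7/9;  a_2 = 3;  u_2 = (u_1 − 3)/17 = -2/9
  u_2 = -2/9;  a_3 = 13;  u_3 = (u_2 − 13)/17 = -7/9
  u_3 = -7/9;  a_4 = 3;  u_4 = (u_3 − 3)/17 = -2/9
Digits: (0, 14, 3, 13, 3).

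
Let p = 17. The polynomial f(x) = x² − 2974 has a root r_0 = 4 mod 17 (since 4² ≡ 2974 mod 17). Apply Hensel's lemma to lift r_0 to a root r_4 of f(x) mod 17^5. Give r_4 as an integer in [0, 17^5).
r_4 = 1001542 (mod 1419857)

Hensel's recurrence: r_{i+1} = r_i − f(r_i)·(f′(r_i))^{-1} mod 17^{i+2}, with f′(x) = 2x. Iterate:
  r_0 = 4 (mod 17)
  r_1 = 157 (mod 289)
  r_2 = 4203 (mod 4913)
  r_3 = 82811 (mod 83521)
  r_4 = 1001542 (mod 1419857)
Final: r_4 = 1001542, and one checks f(r_4) ≡ 0 mod 17^5.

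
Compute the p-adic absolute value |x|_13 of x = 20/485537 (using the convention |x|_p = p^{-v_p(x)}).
|20/485537|_13 = 28561

Step 1 — compute v_13(x) by factoring powers of 13 out of the numerator and denominator: v_13(20/485537) = -4. Step 2 — apply |x|_p = p^{-v_p(x)} = 13^{4} = 28561.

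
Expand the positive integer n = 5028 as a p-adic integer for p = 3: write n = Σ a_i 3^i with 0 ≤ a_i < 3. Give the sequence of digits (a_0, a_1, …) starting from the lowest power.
(a_0, a_1, …) = (0, 2, 0, 0, 2, 2, 0, 2)

Repeated division by 3 gives the digits low-to-high: 5028 = 2·3^1 + 2·3^4 + 2·3^5 + 2·3^7. Digit sequence: (0, 2, 0, 0, 2, 2, 0, 2).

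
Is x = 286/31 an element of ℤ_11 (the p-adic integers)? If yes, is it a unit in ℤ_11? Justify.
x ∈ ℤ_11 but not a unit; v_11(x) = 1 > 0

ℤ_11 = {x ∈ ℚ_11 : v_11(x) ≥ 0} and ℤ_11^× = {x ∈ ℤ_11 : v_11(x) = 0}. Here v_11(286/31) = v_11(num) − v_11(den) = 1; compare against these criteria.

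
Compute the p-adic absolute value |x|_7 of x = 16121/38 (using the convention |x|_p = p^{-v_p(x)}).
|16121/38|_7 = 1/343

Step 1 — compute v_7(x) by factoring powers of 7 out of the numerator and denominator: v_7(16121/38) = 3. Step 2 — apply |x|_p = p^{-v_p(x)} = 7^{-3} = 1/343.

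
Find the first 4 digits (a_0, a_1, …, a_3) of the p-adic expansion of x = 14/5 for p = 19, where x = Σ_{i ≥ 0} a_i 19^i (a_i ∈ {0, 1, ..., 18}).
(a_0, …, a_3) = (18, 3, 15, 3)

v_19(14/5) = 0 (numerator and denominator both coprime to 19), so x ∈ ℤ_19^×. Compute digits iteratively via a_i = x_i mod 19, x_{i+1} = (x_i − a_i)/19, with x_0 = x:
  x_0 = 14/5;  a_0 = 18;  x_1 = (x_0 − 18)/19 = -4/5
  x_1 = -4/5;  a_1 = 3;  x_2 = (x_1 − 3)/19 = -1/5
  x_2 = -1/5;  a_2 = 15;  x_3 = (x_2 − 15)/19 = -4/5
  x_3 = -4/5;  a_3 = 3;  x_4 = (x_3 − 3)/19 = -1/5
Digits: (18, 3, 15, 3).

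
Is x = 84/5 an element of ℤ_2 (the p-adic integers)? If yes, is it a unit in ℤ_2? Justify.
x ∈ ℤ_2 but not a unit; v_2(x) = 2 > 0

ℤ_2 = {x ∈ ℚ_2 : v_2(x) ≥ 0} and ℤ_2^× = {x ∈ ℤ_2 : v_2(x) = 0}. Here v_2(84/5) = v_2(num) − v_2(den) = 2; compare against these criteria.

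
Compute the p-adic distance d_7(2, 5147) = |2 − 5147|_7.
d_7(2, 5147) = 1/343

Step 1 — x − y = 2 − 5147 = -5145. Step 2 — v_7(-5145) = 3 (factor: -5145 = −(7^3 · 15); the sign does not affect v_p). Step 3 — |x − y|_7 = 7^{-3} = 1/343.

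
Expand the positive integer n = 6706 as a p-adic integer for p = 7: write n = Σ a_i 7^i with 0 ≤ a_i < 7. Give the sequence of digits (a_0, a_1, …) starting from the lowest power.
(a_0, a_1, …) = (0, 6, 3, 5, 2)

Repeated division by 7 gives the digits low-to-high: 6706 = 6·7^1 + 3·7^2 + 5·7^3 + 2·7^4. Digit sequence: (0, 6, 3, 5, 2).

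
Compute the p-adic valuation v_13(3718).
v_13(3718) = 2

v_13(n) is the largest exponent k such that 13^k divides n. Factor out: 3718 = 13^2 · 22. (Sign doesn't affect v_p.) So v_13(3718) = 2.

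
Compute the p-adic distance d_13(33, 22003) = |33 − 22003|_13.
d_13(33, 22003) = 1/2197

Step 1 — x − y = 33 − 22003 = -21970. Step 2 — v_13(-21970) = 3 (factor: -21970 = −(13^3 · 10); the sign does not affect v_p). Step 3 — |x − y|_13 = 13^{-3} = 1/2197.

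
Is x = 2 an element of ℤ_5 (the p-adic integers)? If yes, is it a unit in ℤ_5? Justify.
x ∈ ℤ_5^× (unit); v_5(x) = 0

ℤ_5 = {x ∈ ℚ_5 : v_5(x) ≥ 0} and ℤ_5^× = {x ∈ ℤ_5 : v_5(x) = 0}. Here v_5(2) = v_5(num) − v_5(den) = 0; compare against these criteria.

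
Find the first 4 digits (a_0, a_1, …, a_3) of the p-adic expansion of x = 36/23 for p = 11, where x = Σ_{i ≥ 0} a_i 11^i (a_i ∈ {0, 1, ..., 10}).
(a_0, …, a_3) = (3, 8, 5, 10)

v_11(36/23) = 0 (numerator and denominator both coprime to 11), so x ∈ ℤ_11^×. Compute digits iteratively via a_i = x_i mod 11, x_{i+1} = (x_i − a_i)/11, with x_0 = x:
  x_0 = 36/23;  a_0 = 3;  x_1 = (x_0 − 3)/11 = -3/23
  x_1 = -3/23;  a_1 = 8;  x_2 = (x_1 − 8)/11 = -17/23
  x_2 = -17/23;  a_2 = 5;  x_3 = (x_2 − 5)/11 = -12/23
  x_3 = -12/23;  a_3 = 10;  x_4 = (x_3 − 10)/11 = -22/23
Digits: (3, 8, 5, 10).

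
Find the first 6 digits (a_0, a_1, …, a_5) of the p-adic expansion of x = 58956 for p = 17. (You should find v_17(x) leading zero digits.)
(a_0, …, a_5) = (0, 0, 0, 12, 0, 0)

v_17(58956) = 3, so a_0 = ... = a_2 = 0. Factor out: x = 17^3 · u with u = 12 a unit in ℤ_17. Expand u iteratively via a_{v+i} = u_i mod 17, u_{i+1} = (u_i − a_{v+i})/17:
  u_0 = 12;  a_3 = 12;  u_1 = (u_0 − 12)/17 = 0
  u_1 = 0;  a_4 = 0;  u_2 = (u_1 − 0)/17 = 0
  u_2 = 0;  a_5 = 0;  u_3 = (u_2 − 0)/17 = 0
Digits: (0, 0, 0, 12, 0, 0).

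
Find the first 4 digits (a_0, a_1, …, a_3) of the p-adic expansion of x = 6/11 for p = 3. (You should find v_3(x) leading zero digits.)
(a_0, …, a_3) = (0, 1, 0, 1)

v_3(6/11) = 1, so a_0 = ... = a_0 = 0. Factor out: x = 3^1 · u with u = 2/11 a unit in ℤ_3. Expand u iteratively via a_{v+i} = u_i mod 3, u_{i+1} = (u_i − a_{v+i})/3:
  u_0 = 2/11;  a_1 = 1;  u_1 = (u_0 − 1)/3 = -3/11
  u_1 = -3/11;  a_2 = 0;  u_2 = (u_1 − 0)/3 = -1/11
  u_2 = -1/11;  a_3 = 1;  u_3 = (u_2 − 1)/3 = -4/11
Digits: (0, 1, 0, 1).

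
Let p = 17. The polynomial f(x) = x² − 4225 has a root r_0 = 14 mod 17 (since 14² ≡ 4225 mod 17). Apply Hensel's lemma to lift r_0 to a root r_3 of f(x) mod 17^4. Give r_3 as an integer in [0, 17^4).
r_3 = 65 (mod 83521)

Hensel's recurrence: r_{i+1} = r_i − f(r_i)·(f′(r_i))^{-1} mod 17^{i+2}, with f′(x) = 2x. Iterate:
  r_0 = 14 (mod 17)
  r_1 = 65 (mod 289)
  r_2 = 65 (mod 4913)
  r_3 = 65 (mod 83521)
Final: r_3 = 65, and one checks f(r_3) ≡ 0 mod 17^4.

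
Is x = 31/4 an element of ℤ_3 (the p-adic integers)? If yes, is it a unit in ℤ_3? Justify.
x ∈ ℤ_3^× (unit); v_3(x) = 0

ℤ_3 = {x ∈ ℚ_3 : v_3(x) ≥ 0} and ℤ_3^× = {x ∈ ℤ_3 : v_3(x) = 0}. Here v_3(31/4) = v_3(num) − v_3(den) = 0; compare against these criteria.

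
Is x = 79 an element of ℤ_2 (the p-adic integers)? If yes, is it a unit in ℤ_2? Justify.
x ∈ ℤ_2^× (unit); v_2(x) = 0

ℤ_2 = {x ∈ ℚ_2 : v_2(x) ≥ 0} and ℤ_2^× = {x ∈ ℤ_2 : v_2(x) = 0}. Here v_2(79) = v_2(num) − v_2(den) = 0; compare against these criteria.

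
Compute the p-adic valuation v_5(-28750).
v_5(-28750) = 4

v_5(n) is the largest exponent k such that 5^k divides n. Factor out: -28750 = -5^4 · 46. (Sign doesn't affect v_p.) So v_5(-28750) = 4.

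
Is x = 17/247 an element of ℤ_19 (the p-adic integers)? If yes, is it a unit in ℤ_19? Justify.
x ∉ ℤ_19 (v_19(x) = -1 < 0)

ℤ_19 = {x ∈ ℚ_19 : v_19(x) ≥ 0} and ℤ_19^× = {x ∈ ℤ_19 : v_19(x) = 0}. Here v_19(17/247) = v_19(num) − v_19(den) = -1; compare against these criteria.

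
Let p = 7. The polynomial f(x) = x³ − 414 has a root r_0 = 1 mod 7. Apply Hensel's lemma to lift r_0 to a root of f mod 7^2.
r_1 = 8 (mod 49)

Hensel: r_{i+1} = r_i − f(r_i)/f′(r_i) mod 7^{i+2}, where f′(x) = 3x². Iterate:
  r_0 = 1 (mod 7)
  r_1 = 8 (mod 49)
Final: r = 8 with f(r) ≡ 0 mod 7^2.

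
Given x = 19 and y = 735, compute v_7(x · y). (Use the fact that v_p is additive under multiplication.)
v_7(13965) = 2

v_p(x) = 0 (factor: 19 = 7^0 · 19); v_p(y) = 2 (factor: 735 = 7^2 · 15). Additivity: v_p(xy) = v_p(x) + v_p(y) = 0 + 2 = 2. (Direct check: xy = 13965 = 7^2 · (285).)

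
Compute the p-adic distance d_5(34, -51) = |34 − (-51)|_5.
d_5(34, -51) = 1/5

Step 1 — x − y = 34 − (-51) = 85. Step 2 — v_5(85) = 1 (factor: 85 = (5^1 · 17); the sign does not affect v_p). Step 3 — |x − y|_5 = 5^{-1} = 1/5.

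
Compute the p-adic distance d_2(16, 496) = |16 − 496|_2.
d_2(16, 496) = 1/32

Step 1 — x − y = 16 − 496 = -480. Step 2 — v_2(-480) = 5 (factor: -480 = −(2^5 · 15); the sign does not affect v_p). Step 3 — |x − y|_2 = 2^{-5} = 1/32.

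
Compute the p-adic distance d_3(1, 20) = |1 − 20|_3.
d_3(1, 20) = 1

Step 1 — x − y = 1 − 20 = -19. Step 2 — v_3(-19) = 0 (factor: -19 = −(3^0 · 19); the sign does not affect v_p). Step 3 — |x − y|_3 = 3^{0} = 1.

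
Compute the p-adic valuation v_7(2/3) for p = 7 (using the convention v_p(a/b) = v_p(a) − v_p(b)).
v_7(2/3) = 0

Factor powers of 7 from the numerator and denominator of the reduced fraction: 2 = 7^0 · 2 and 3 = 7^0 · 3. Apply v_p(a/b) = v_p(a) − v_p(b): v_7(2/3) = 0 − 0 = 0.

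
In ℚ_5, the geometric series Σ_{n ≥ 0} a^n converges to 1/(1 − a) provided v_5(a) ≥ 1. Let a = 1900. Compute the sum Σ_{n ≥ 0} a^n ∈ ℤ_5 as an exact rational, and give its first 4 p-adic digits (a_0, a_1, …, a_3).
Σ a^n = 1/(1 − a) = -1/1899;  first 4 digits = (1, 0, 1, 0)

v_5(a) = 2 ≥ 1, so the series converges in ℤ_5 to 1/(1 − a) = 1/(1 − 1900) = -1/1899. Expand this rational in ℤ_5: compute digits iteratively via d_i = x_i mod 5, x_{i+1} = (x_i − d_i)/5. The first 4 digits are (1, 0, 1, 0).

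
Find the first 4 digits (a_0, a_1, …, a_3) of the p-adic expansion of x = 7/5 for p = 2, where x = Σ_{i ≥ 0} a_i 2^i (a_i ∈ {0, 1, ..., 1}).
(a_0, …, a_3) = (1, 1, 0, 1)

v_2(7/5) = 0 (numerator and denominator both coprime to 2), so x ∈ ℤ_2^×. Compute digits iteratively via a_i = x_i mod 2, x_{i+1} = (x_i − a_i)/2, with x_0 = x:
  x_0 = 7/5;  a_0 = 1;  x_1 = (x_0 − 1)/2 = 1/5
  x_1 = 1/5;  a_1 = 1;  x_2 = (x_1 − 1)/2 = -2/5
  x_2 = -2/5;  a_2 = 0;  x_3 = (x_2 − 0)/2 = -1/5
  x_3 = -1/5;  a_3 = 1;  x_4 = (x_3 − 1)/2 = -3/5
Digits: (1, 1, 0, 1).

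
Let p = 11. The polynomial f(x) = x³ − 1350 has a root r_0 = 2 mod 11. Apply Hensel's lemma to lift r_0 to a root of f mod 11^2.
r_1 = 13 (mod 121)

Hensel: r_{i+1} = r_i − f(r_i)/f′(r_i) mod 11^{i+2}, where f′(x) = 3x². Iterate:
  r_0 = 2 (mod 11)
  r_1 = 13 (mod 121)
Final: r = 13 with f(r) ≡ 0 mod 11^2.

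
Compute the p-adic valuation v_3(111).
v_3(111) = 1

v_3(n) is the largest exponent k such that 3^k divides n. Factor out: 111 = 3^1 · 37. (Sign doesn't affect v_p.) So v_3(111) = 1.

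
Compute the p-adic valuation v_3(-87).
v_3(-87) = 1

v_3(n) is the largest exponent k such that 3^k divides n. Factor out: -87 = -3^1 · 29. (Sign doesn't affect v_p.) So v_3(-87) = 1.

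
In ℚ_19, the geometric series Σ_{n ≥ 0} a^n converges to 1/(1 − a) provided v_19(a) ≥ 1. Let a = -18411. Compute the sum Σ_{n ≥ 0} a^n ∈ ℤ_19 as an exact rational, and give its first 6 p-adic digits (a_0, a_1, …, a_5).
Σ a^n = 1/(1 − a) = 1/18412;  first 6 digits = (1, 0, 6, 16, 16, 3)

v_19(a) = 2 ≥ 1, so the series converges in ℤ_19 to 1/(1 − a) = 1/(1 − (-18411)) = 1/18412. Expand this rational in ℤ_19: compute digits iteratively via d_i = x_i mod 19, x_{i+1} = (x_i − d_i)/19. The first 6 digits are (1, 0, 6, 16, 16, 3).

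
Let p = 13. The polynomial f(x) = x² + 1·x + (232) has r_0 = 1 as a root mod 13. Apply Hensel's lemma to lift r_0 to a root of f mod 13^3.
r_2 = 92 (mod 2197)

Hensel: r_{i+1} = r_i − f(r_i)·(f′(r_i))^{-1} mod 13^{i+2}, f′(x) = 2x + 1. Iterate:
  r_0 = 1 (mod 13)
  r_1 = 92 (mod 169)
  r_2 = 92 (mod 2197)
Final: r = 92 satisfies f(r) ≡ 0 mod 13^3.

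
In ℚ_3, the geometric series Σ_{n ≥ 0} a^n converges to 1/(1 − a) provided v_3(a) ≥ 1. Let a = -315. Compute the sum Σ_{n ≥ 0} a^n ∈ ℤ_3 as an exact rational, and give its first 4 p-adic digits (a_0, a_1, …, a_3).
Σ a^n = 1/(1 − a) = 1/316;  first 4 digits = (1, 0, 1, 0)

v_3(a) = 2 ≥ 1, so the series converges in ℤ_3 to 1/(1 − a) = 1/(1 − (-315)) = 1/316. Expand this rational in ℤ_3: compute digits iteratively via d_i = x_i mod 3, x_{i+1} = (x_i − d_i)/3. The first 4 digits are (1, 0, 1, 0).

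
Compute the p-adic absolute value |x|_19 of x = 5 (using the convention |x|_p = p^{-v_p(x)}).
|5|_19 = 1

Step 1 — compute v_19(x) by factoring powers of 19 out of the numerator and denominator: v_19(5) = 0. Step 2 — apply |x|_p = p^{-v_p(x)} = 19^{0} = 1.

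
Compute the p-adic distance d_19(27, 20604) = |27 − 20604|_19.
d_19(27, 20604) = 1/6859

Step 1 — x − y = 27 − 20604 = -20577. Step 2 — v_19(-20577) = 3 (factor: -20577 = −(19^3 · 3); the sign does not affect v_p). Step 3 — |x − y|_19 = 19^{-3} = 1/6859.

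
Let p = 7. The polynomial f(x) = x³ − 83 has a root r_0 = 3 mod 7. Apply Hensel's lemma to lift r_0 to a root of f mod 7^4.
r_3 = 2250 (mod 2401)

Hensel: r_{i+1} = r_i − f(r_i)/f′(r_i) mod 7^{i+2}, where f′(x) = 3x². Iterate:
  r_0 = 3 (mod 7)
  r_1 = 45 (mod 49)
  r_2 = 192 (mod 343)
  r_3 = 2250 (mod 2401)
Final: r = 2250 with f(r) ≡ 0 mod 7^4.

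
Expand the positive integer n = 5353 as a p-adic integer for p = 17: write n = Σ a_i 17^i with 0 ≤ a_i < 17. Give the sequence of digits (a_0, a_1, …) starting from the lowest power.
(a_0, a_1, …) = (15, 8, 1, 1)

Repeated division by 17 gives the digits low-to-high: 5353 = 15 + 8·17^1 + 1·17^2 + 1·17^3. Digit sequence: (15, 8, 1, 1).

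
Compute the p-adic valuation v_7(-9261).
v_7(-9261) = 3

v_7(n) is the largest exponent k such that 7^k divides n. Factor out: -9261 = -7^3 · 27. (Sign doesn't affect v_p.) So v_7(-9261) = 3.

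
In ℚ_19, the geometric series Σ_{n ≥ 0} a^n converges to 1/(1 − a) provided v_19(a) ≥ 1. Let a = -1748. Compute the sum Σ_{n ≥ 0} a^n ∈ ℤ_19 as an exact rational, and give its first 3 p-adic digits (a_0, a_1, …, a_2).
Σ a^n = 1/(1 − a) = 1/1749;  first 3 digits = (1, 3, 4)

v_19(a) = 1 ≥ 1, so the series converges in ℤ_19 to 1/(1 − a) = 1/(1 − (-1748)) = 1/1749. Expand this rational in ℤ_19: compute digits iteratively via d_i = x_i mod 19, x_{i+1} = (x_i − d_i)/19. The first 3 digits are (1, 3, 4).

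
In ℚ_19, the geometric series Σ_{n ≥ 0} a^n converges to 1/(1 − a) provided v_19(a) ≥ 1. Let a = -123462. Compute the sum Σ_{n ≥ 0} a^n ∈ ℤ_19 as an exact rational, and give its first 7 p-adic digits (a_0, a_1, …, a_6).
Σ a^n = 1/(1 − a) = 1/123463;  first 7 digits = (1, 0, 0, 1, 18, 18, 0)

v_19(a) = 3 ≥ 1, so the series converges in ℤ_19 to 1/(1 − a) = 1/(1 − (-123462)) = 1/123463. Expand this rational in ℤ_19: compute digits iteratively via d_i = x_i mod 19, x_{i+1} = (x_i − d_i)/19. The first 7 digits are (1, 0, 0, 1, 18, 18, 0).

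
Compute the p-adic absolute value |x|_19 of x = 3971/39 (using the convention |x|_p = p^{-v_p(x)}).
|3971/39|_19 = 1/361

Step 1 — compute v_19(x) by factoring powers of 19 out of the numerator and denominator: v_19(3971/39) = 2. Step 2 — apply |x|_p = p^{-v_p(x)} = 19^{-2} = 1/361.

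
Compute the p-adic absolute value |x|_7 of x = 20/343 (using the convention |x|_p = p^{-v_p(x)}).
|20/343|_7 = 343

Step 1 — compute v_7(x) by factoring powers of 7 out of the numerator and denominator: v_7(20/343) = -3. Step 2 — apply |x|_p = p^{-v_p(x)} = 7^{3} = 343.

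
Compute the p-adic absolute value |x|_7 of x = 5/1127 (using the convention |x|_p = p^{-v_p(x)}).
|5/1127|_7 = 49

Step 1 — compute v_7(x) by factoring powers of 7 out of the numerator and denominator: v_7(5/1127) = -2. Step 2 — apply |x|_p = p^{-v_p(x)} = 7^{2} = 49.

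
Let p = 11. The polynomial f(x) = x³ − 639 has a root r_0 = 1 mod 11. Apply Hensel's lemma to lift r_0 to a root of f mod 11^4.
r_3 = 7635 (mod 14641)

Hensel: r_{i+1} = r_i − f(r_i)/f′(r_i) mod 11^{i+2}, where f′(x) = 3x². Iterate:
  r_0 = 1 (mod 11)
  r_1 = 12 (mod 121)
  r_2 = 980 (mod 1331)
  r_3 = 7635 (mod 14641)
Final: r = 7635 with f(r) ≡ 0 mod 11^4.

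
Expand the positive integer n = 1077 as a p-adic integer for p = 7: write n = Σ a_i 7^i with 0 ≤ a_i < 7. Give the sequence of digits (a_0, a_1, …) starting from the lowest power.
(a_0, a_1, …) = (6, 6, 0, 3)

Repeated division by 7 gives the digits low-to-high: 1077 = 6 + 6·7^1 + 3·7^3. Digit sequence: (6, 6, 0, 3).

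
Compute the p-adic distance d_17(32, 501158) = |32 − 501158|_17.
d_17(32, 501158) = 1/83521

Step 1 — x − y = 32 − 501158 = -501126. Step 2 — v_17(-501126) = 4 (factor: -501126 = −(17^4 · 6); the sign does not affect v_p). Step 3 — |x − y|_17 = 17^{-4} = 1/83521.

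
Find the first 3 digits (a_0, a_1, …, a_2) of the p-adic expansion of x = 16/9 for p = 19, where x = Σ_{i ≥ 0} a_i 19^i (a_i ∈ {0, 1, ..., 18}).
(a_0, …, a_2) = (6, 4, 4)

v_19(16/9) = 0 (numerator and denominator both coprime to 19), so x ∈ ℤ_19^×. Compute digits iteratively via a_i = x_i mod 19, x_{i+1} = (x_i − a_i)/19, with x_0 = x:
  x_0 = 16/9;  a_0 = 6;  x_1 = (x_0 − 6)/19 = -2/9
  x_1 = -2/9;  a_1 = 4;  x_2 = (x_1 − 4)/19 = -2/9
  x_2 = -2/9;  a_2 = 4;  x_3 = (x_2 − 4)/19 = -2/9
Digits: (6, 4, 4).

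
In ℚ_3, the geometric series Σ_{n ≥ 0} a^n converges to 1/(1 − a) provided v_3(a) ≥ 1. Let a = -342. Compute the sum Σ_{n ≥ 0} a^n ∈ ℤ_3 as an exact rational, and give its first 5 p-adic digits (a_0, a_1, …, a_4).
Σ a^n = 1/(1 − a) = 1/343;  first 5 digits = (1, 0, 1, 2, 2)

v_3(a) = 2 ≥ 1, so the series converges in ℤ_3 to 1/(1 − a) = 1/(1 − (-342)) = 1/343. Expand this rational in ℤ_3: compute digits iteratively via d_i = x_i mod 3, x_{i+1} = (x_i − d_i)/3. The first 5 digits are (1, 0, 1, 2, 2).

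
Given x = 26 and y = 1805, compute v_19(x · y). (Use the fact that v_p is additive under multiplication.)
v_19(46930) = 2

v_p(x) = 0 (factor: 26 = 19^0 · 26); v_p(y) = 2 (factor: 1805 = 19^2 · 5). Additivity: v_p(xy) = v_p(x) + v_p(y) = 0 + 2 = 2. (Direct check: xy = 46930 = 19^2 · (130).)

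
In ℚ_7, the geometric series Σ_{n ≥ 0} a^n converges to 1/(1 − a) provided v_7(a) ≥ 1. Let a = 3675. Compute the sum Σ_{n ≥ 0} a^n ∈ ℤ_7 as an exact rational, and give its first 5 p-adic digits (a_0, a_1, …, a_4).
Σ a^n = 1/(1 − a) = -1/3674;  first 5 digits = (1, 0, 5, 3, 5)

v_7(a) = 2 ≥ 1, so the series converges in ℤ_7 to 1/(1 − a) = 1/(1 − 3675) = -1/3674. Expand this rational in ℤ_7: compute digits iteratively via d_i = x_i mod 7, x_{i+1} = (x_i − d_i)/7. The first 5 digits are (1, 0, 5, 3, 5).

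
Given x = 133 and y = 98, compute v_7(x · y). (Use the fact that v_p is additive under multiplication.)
v_7(13034) = 3

v_p(x) = 1 (factor: 133 = 7^1 · 19); v_p(y) = 2 (factor: 98 = 7^2 · 2). Additivity: v_p(xy) = v_p(x) + v_p(y) = 1 + 2 = 3. (Direct check: xy = 13034 = 7^3 · (38).)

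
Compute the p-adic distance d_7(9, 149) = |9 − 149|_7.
d_7(9, 149) = 1/7

Step 1 — x − y = 9 − 149 = -140. Step 2 — v_7(-140) = 1 (factor: -140 = −(7^1 · 20); the sign does not affect v_p). Step 3 — |x − y|_7 = 7^{-1} = 1/7.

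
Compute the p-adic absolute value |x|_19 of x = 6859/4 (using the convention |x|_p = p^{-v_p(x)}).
|6859/4|_19 = 1/6859

Step 1 — compute v_19(x) by factoring powers of 19 out of the numerator and denominator: v_19(6859/4) = 3. Step 2 — apply |x|_p = p^{-v_p(x)} = 19^{-3} = 1/6859.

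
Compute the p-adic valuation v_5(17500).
v_5(17500) = 4

v_5(n) is the largest exponent k such that 5^k divides n. Factor out: 17500 = 5^4 · 28. (Sign doesn't affect v_p.) So v_5(17500) = 4.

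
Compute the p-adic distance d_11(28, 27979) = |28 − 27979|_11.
d_11(28, 27979) = 1/1331

Step 1 — x − y = 28 − 27979 = -27951. Step 2 — v_11(-27951) = 3 (factor: -27951 = −(11^3 · 21); the sign does not affect v_p). Step 3 — |x − y|_11 = 11^{-3} = 1/1331.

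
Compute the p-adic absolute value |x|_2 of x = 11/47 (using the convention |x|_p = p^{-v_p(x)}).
|11/47|_2 = 1

Step 1 — compute v_2(x) by factoring powers of 2 out of the numerator and denominator: v_2(11/47) = 0. Step 2 — apply |x|_p = p^{-v_p(x)} = 2^{0} = 1.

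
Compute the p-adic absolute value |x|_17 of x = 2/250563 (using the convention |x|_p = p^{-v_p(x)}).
|2/250563|_17 = 83521

Step 1 — compute v_17(x) by factoring powers of 17 out of the numerator and denominator: v_17(2/250563) = -4. Step 2 — apply |x|_p = p^{-v_p(x)} = 17^{4} = 83521.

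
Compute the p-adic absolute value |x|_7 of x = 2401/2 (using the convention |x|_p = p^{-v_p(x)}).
|2401/2|_7 = 1/2401

Step 1 — compute v_7(x) by factoring powers of 7 out of the numerator and denominator: v_7(2401/2) = 4. Step 2 — apply |x|_p = p^{-v_p(x)} = 7^{-4} = 1/2401.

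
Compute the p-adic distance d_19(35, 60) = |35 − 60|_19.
d_19(35, 60) = 1

Step 1 — x − y = 35 − 60 = -25. Step 2 — v_19(-25) = 0 (factor: -25 = −(19^0 · 25); the sign does not affect v_p). Step 3 — |x − y|_19 = 19^{0} = 1.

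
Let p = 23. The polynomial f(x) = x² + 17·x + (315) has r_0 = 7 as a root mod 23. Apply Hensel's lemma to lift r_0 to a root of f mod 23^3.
r_2 = 1732 (mod 12167)

Hensel: r_{i+1} = r_i − f(r_i)·(f′(r_i))^{-1} mod 23^{i+2}, f′(x) = 2x + 17. Iterate:
  r_0 = 7 (mod 23)
  r_1 = 145 (mod 529)
  r_2 = 1732 (mod 12167)
Final: r = 1732 satisfies f(r) ≡ 0 mod 23^3.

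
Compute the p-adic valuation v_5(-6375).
v_5(-6375) = 3

v_5(n) is the largest exponent k such that 5^k divides n. Factor out: -6375 = -5^3 · 51. (Sign doesn't affect v_p.) So v_5(-6375) = 3.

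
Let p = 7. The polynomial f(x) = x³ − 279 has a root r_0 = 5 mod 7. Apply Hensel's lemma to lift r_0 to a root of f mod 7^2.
r_1 = 26 (mod 49)

Hensel: r_{i+1} = r_i − f(r_i)/f′(r_i) mod 7^{i+2}, where f′(x) = 3x². Iterate:
  r_0 = 5 (mod 7)
  r_1 = 26 (mod 49)
Final: r = 26 with f(r) ≡ 0 mod 7^2.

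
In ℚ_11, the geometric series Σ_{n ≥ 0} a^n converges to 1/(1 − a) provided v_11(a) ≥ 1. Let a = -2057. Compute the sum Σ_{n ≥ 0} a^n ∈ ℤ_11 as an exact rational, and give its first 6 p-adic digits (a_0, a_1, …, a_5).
Σ a^n = 1/(1 − a) = 1/2058;  first 6 digits = (1, 0, 5, 9, 2, 4)

v_11(a) = 2 ≥ 1, so the series converges in ℤ_11 to 1/(1 − a) = 1/(1 − (-2057)) = 1/2058. Expand this rational in ℤ_11: compute digits iteratively via d_i = x_i mod 11, x_{i+1} = (x_i − d_i)/11. The first 6 digits are (1, 0, 5, 9, 2, 4).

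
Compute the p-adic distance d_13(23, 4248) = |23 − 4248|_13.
d_13(23, 4248) = 1/169

Step 1 — x − y = 23 − 4248 = -4225. Step 2 — v_13(-4225) = 2 (factor: -4225 = −(13^2 · 25); the sign does not affect v_p). Step 3 — |x − y|_13 = 13^{-2} = 1/169.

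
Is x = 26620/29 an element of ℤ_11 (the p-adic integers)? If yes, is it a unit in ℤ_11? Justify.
x ∈ ℤ_11 but not a unit; v_11(x) = 3 > 0

ℤ_11 = {x ∈ ℚ_11 : v_11(x) ≥ 0} and ℤ_11^× = {x ∈ ℤ_11 : v_11(x) = 0}. Here v_11(26620/29) = v_11(num) − v_11(den) = 3; compare against these criteria.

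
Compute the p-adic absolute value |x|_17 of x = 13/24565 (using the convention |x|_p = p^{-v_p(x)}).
|13/24565|_17 = 4913

Step 1 — compute v_17(x) by factoring powers of 17 out of the numerator and denominator: v_17(13/24565) = -3. Step 2 — apply |x|_p = p^{-v_p(x)} = 17^{3} = 4913.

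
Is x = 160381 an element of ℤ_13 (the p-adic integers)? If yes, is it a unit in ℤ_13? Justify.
x ∈ ℤ_13 but not a unit; v_13(x) = 3 > 0

ℤ_13 = {x ∈ ℚ_13 : v_13(x) ≥ 0} and ℤ_13^× = {x ∈ ℤ_13 : v_13(x) = 0}. Here v_13(160381) = v_13(num) − v_13(den) = 3; compare against these criteria.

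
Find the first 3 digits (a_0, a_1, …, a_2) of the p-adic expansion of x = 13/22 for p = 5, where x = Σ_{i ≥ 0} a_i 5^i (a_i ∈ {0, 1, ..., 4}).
(a_0, …, a_2) = (4, 0, 1)

v_5(13/22) = 0 (numerator and denominator both coprime to 5), so x ∈ ℤ_5^×. Compute digits iteratively via a_i = x_i mod 5, x_{i+1} = (x_i − a_i)/5, with x_0 = x:
  x_0 = 13/22;  a_0 = 4;  x_1 = (x_0 − 4)/5 = -15/22
  x_1 = -15/22;  a_1 = 0;  x_2 = (x_1 − 0)/5 = -3/22
  x_2 = -3/22;  a_2 = 1;  x_3 = (x_2 − 1)/5 = -5/22
Digits: (4, 0, 1).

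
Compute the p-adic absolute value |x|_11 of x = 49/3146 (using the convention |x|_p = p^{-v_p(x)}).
|49/3146|_11 = 121

Step 1 — compute v_11(x) by factoring powers of 11 out of the numerator and denominator: v_11(49/3146) = -2. Step 2 — apply |x|_p = p^{-v_p(x)} = 11^{2} = 121.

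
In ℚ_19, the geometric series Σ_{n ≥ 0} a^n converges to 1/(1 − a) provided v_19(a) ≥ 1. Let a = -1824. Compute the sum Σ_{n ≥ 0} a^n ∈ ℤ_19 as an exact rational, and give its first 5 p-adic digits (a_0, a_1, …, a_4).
Σ a^n = 1/(1 − a) = 1/1825;  first 5 digits = (1, 18, 14, 8, 11)

v_19(a) = 1 ≥ 1, so the series converges in ℤ_19 to 1/(1 − a) = 1/(1 − (-1824)) = 1/1825. Expand this rational in ℤ_19: compute digits iteratively via d_i = x_i mod 19, x_{i+1} = (x_i − d_i)/19. The first 5 digits are (1, 18, 14, 8, 11).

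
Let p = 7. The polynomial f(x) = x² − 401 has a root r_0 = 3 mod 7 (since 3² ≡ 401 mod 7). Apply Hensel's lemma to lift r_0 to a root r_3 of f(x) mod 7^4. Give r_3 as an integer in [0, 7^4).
r_3 = 1669 (mod 2401)

Hensel's recurrence: r_{i+1} = r_i − f(r_i)·(f′(r_i))^{-1} mod 7^{i+2}, with f′(x) = 2x. Iterate:
  r_0 = 3 (mod 7)
  r_1 = 3 (mod 49)
  r_2 = 297 (mod 343)
  r_3 = 1669 (mod 2401)
Final: r_3 = 1669, and one checks f(r_3) ≡ 0 mod 7^4.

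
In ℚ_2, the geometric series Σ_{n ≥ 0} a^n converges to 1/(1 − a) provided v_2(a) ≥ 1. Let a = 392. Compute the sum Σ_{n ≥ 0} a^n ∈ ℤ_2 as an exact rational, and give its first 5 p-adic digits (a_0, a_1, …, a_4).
Σ a^n = 1/(1 − a) = -1/391;  first 5 digits = (1, 0, 0, 1, 0)

v_2(a) = 3 ≥ 1, so the series converges in ℤ_2 to 1/(1 − a) = 1/(1 − 392) = -1/391. Expand this rational in ℤ_2: compute digits iteratively via d_i = x_i mod 2, x_{i+1} = (x_i − d_i)/2. The first 5 digits are (1, 0, 0, 1, 0).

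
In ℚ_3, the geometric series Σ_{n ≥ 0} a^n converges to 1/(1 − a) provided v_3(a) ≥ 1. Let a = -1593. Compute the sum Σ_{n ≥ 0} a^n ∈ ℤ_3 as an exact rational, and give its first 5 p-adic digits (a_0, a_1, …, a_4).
Σ a^n = 1/(1 − a) = 1/1594;  first 5 digits = (1, 0, 0, 1, 1)

v_3(a) = 3 ≥ 1, so the series converges in ℤ_3 to 1/(1 − a) = 1/(1 − (-1593)) = 1/1594. Expand this rational in ℤ_3: compute digits iteratively via d_i = x_i mod 3, x_{i+1} = (x_i − d_i)/3. The first 5 digits are (1, 0, 0, 1, 1).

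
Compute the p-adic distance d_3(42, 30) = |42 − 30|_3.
d_3(42, 30) = 1/3

Step 1 — x − y = 42 − 30 = 12. Step 2 — v_3(12) = 1 (factor: 12 = (3^1 · 4); the sign does not affect v_p). Step 3 — |x − y|_3 = 3^{-1} = 1/3.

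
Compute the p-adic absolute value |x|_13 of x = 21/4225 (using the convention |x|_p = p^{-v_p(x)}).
|21/4225|_13 = 169

Step 1 — compute v_13(x) by factoring powers of 13 out of the numerator and denominator: v_13(21/4225) = -2. Step 2 — apply |x|_p = p^{-v_p(x)} = 13^{2} = 169.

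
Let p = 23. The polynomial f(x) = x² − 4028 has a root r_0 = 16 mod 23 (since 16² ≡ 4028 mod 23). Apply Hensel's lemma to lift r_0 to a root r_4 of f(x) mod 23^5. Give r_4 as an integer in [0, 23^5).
r_4 = 6081055 (mod 6436343)

Hensel's recurrence: r_{i+1} = r_i − f(r_i)·(f′(r_i))^{-1} mod 23^{i+2}, with f′(x) = 2x. Iterate:
  r_0 = 16 (mod 23)
  r_1 = 200 (mod 529)
  r_2 = 9722 (mod 12167)
  r_3 = 204394 (mod 279841)
  r_4 = 6081055 (mod 6436343)
Final: r_4 = 6081055, and one checks f(r_4) ≡ 0 mod 23^5.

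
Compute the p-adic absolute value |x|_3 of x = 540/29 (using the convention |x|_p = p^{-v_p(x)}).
|540/29|_3 = 1/27

Step 1 — compute v_3(x) by factoring powers of 3 out of the numerator and denominator: v_3(540/29) = 3. Step 2 — apply |x|_p = p^{-v_p(x)} = 3^{-3} = 1/27.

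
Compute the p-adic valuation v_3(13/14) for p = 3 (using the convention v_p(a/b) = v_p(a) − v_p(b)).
v_3(13/14) = 0

Factor powers of 3 from the numerator and denominator of the reduced fraction: 13 = 3^0 · 13 and 14 = 3^0 · 14. Apply v_p(a/b) = v_p(a) − v_p(b): v_3(13/14) = 0 − 0 = 0.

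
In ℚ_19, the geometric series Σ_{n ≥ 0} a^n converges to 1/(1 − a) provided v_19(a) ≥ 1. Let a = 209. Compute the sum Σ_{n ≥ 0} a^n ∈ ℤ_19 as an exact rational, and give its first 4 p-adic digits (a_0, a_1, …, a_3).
Σ a^n = 1/(1 − a) = -1/208;  first 4 digits = (1, 11, 7, 7)

v_19(a) = 1 ≥ 1, so the series converges in ℤ_19 to 1/(1 − a) = 1/(1 − 209) = -1/208. Expand this rational in ℤ_19: compute digits iteratively via d_i = x_i mod 19, x_{i+1} = (x_i − d_i)/19. The first 4 digits are (1, 11, 7, 7).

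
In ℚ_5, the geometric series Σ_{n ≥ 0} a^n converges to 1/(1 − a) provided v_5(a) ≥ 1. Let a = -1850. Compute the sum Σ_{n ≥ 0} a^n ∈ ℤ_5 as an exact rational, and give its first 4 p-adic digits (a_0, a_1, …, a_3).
Σ a^n = 1/(1 − a) = 1/1851;  first 4 digits = (1, 0, 1, 0)

v_5(a) = 2 ≥ 1, so the series converges in ℤ_5 to 1/(1 − a) = 1/(1 − (-1850)) = 1/1851. Expand this rational in ℤ_5: compute digits iteratively via d_i = x_i mod 5, x_{i+1} = (x_i − d_i)/5. The first 4 digits are (1, 0, 1, 0).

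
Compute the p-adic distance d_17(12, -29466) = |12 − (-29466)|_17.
d_17(12, -29466) = 1/4913

Step 1 — x − y = 12 − (-29466) = 29478. Step 2 — v_17(29478) = 3 (factor: 29478 = (17^3 · 6); the sign does not affect v_p). Step 3 — |x − y|_17 = 17^{-3} = 1/4913.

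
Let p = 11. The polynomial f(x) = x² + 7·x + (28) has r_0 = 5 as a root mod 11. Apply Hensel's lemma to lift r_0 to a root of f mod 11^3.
r_2 = 918 (mod 1331)

Hensel: r_{i+1} = r_i − f(r_i)·(f′(r_i))^{-1} mod 11^{i+2}, f′(x) = 2x + 7. Iterate:
  r_0 = 5 (mod 11)
  r_1 = 71 (mod 121)
  r_2 = 918 (mod 1331)
Final: r = 918 satisfies f(r) ≡ 0 mod 11^3.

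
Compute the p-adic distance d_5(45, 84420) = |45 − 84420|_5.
d_5(45, 84420) = 1/3125

Step 1 — x − y = 45 − 84420 = -84375. Step 2 — v_5(-84375) = 5 (factor: -84375 = −(5^5 · 27); the sign does not affect v_p). Step 3 — |x − y|_5 = 5^{-5} = 1/3125.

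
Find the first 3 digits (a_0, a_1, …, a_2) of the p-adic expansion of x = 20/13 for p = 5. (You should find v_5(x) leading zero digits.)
(a_0, …, a_2) = (0, 3, 1)

v_5(20/13) = 1, so a_0 = ... = a_0 = 0. Factor out: x = 5^1 · u with u = 4/13 a unit in ℤ_5. Expand u iteratively via a_{v+i} = u_i mod 5, u_{i+1} = (u_i − a_{v+i})/5:
  u_0 = 4/13;  a_1 = 3;  u_1 = (u_0 − 3)/5 = -7/13
  u_1 = -7/13;  a_2 = 1;  u_2 = (u_1 − 1)/5 = -4/13
Digits: (0, 3, 1).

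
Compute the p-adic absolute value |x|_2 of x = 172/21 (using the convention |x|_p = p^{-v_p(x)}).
|172/21|_2 = 1/4

Step 1 — compute v_2(x) by factoring powers of 2 out of the numerator and denominator: v_2(172/21) = 2. Step 2 — apply |x|_p = p^{-v_p(x)} = 2^{-2} = 1/4.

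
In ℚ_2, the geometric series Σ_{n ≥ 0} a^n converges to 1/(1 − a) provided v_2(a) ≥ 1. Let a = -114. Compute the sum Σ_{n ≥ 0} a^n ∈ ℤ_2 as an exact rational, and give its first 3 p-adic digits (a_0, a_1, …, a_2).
Σ a^n = 1/(1 − a) = 1/115;  first 3 digits = (1, 1, 0)

v_2(a) = 1 ≥ 1, so the series converges in ℤ_2 to 1/(1 − a) = 1/(1 − (-114)) = 1/115. Expand this rational in ℤ_2: compute digits iteratively via d_i = x_i mod 2, x_{i+1} = (x_i − d_i)/2. The first 3 digits are (1, 1, 0).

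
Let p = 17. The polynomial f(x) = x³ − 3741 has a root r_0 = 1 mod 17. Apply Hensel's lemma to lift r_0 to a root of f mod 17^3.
r_2 = 3945 (mod 4913)

Hensel: r_{i+1} = r_i − f(r_i)/f′(r_i) mod 17^{i+2}, where f′(x) = 3x². Iterate:
  r_0 = 1 (mod 17)
  r_1 = 188 (mod 289)
  r_2 = 3945 (mod 4913)
Final: r = 3945 with f(r) ≡ 0 mod 17^3.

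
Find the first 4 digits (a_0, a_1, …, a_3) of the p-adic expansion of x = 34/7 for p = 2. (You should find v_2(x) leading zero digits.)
(a_0, …, a_3) = (0, 1, 1, 1)

v_2(34/7) = 1, so a_0 = ... = a_0 = 0. Factor out: x = 2^1 · u with u = 17/7 a unit in ℤ_2. Expand u iteratively via a_{v+i} = u_i mod 2, u_{i+1} = (u_i − a_{v+i})/2:
  u_0 = 17/7;  a_1 = 1;  u_1 = (u_0 − 1)/2 = 5/7
  u_1 = 5/7;  a_2 = 1;  u_2 = (u_1 − 1)/2 = -1/7
  u_2 = -1/7;  a_3 = 1;  u_3 = (u_2 − 1)/2 = -4/7
Digits: (0, 1, 1, 1).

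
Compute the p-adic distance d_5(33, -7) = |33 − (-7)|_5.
d_5(33, -7) = 1/5

Step 1 — x − y = 33 − (-7) = 40. Step 2 — v_5(40) = 1 (factor: 40 = (5^1 · 8); the sign does not affect v_p). Step 3 — |x − y|_5 = 5^{-1} = 1/5.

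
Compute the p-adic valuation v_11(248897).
v_11(248897) = 4

v_11(n) is the largest exponent k such that 11^k divides n. Factor out: 248897 = 11^4 · 17. (Sign doesn't affect v_p.) So v_11(248897) = 4.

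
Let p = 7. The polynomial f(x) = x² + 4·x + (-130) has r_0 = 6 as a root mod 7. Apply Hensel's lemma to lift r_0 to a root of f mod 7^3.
r_2 = 41 (mod 343)

Hensel: r_{i+1} = r_i − f(r_i)·(f′(r_i))^{-1} mod 7^{i+2}, f′(x) = 2x + 4. Iterate:
  r_0 = 6 (mod 7)
  r_1 = 41 (mod 49)
  r_2 = 41 (mod 343)
Final: r = 41 satisfies f(r) ≡ 0 mod 7^3.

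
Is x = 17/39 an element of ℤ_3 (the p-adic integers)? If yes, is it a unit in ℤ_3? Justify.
x ∉ ℤ_3 (v_3(x) = -1 < 0)

ℤ_3 = {x ∈ ℚ_3 : v_3(x) ≥ 0} and ℤ_3^× = {x ∈ ℤ_3 : v_3(x) = 0}. Here v_3(17/39) = v_3(num) − v_3(den) = -1; compare against these criteria.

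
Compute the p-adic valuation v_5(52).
v_5(52) = 0

v_5(n) is the largest exponent k such that 5^k divides n. Factor out: 52 = 5^0 · 52. (Sign doesn't affect v_p.) So v_5(52) = 0.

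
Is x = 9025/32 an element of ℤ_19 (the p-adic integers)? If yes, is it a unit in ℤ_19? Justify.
x ∈ ℤ_19 but not a unit; v_19(x) = 2 > 0

ℤ_19 = {x ∈ ℚ_19 : v_19(x) ≥ 0} and ℤ_19^× = {x ∈ ℤ_19 : v_19(x) = 0}. Here v_19(9025/32) = v_19(num) − v_19(den) = 2; compare against these criteria.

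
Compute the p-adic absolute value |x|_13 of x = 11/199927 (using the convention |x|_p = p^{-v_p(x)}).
|11/199927|_13 = 28561

Step 1 — compute v_13(x) by factoring powers of 13 out of the numerator and denominator: v_13(11/199927) = -4. Step 2 — apply |x|_p = p^{-v_p(x)} = 13^{4} = 28561.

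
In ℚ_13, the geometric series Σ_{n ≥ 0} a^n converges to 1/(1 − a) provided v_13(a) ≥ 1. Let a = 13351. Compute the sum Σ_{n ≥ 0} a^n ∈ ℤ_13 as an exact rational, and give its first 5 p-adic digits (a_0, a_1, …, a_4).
Σ a^n = 1/(1 − a) = -1/13350;  first 5 digits = (1, 0, 1, 6, 1)

v_13(a) = 2 ≥ 1, so the series converges in ℤ_13 to 1/(1 − a) = 1/(1 − 13351) = -1/13350. Expand this rational in ℤ_13: compute digits iteratively via d_i = x_i mod 13, x_{i+1} = (x_i − d_i)/13. The first 5 digits are (1, 0, 1, 6, 1).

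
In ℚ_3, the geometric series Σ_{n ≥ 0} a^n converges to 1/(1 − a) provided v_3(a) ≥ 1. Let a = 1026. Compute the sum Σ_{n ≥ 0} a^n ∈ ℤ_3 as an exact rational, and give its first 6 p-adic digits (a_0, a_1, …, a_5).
Σ a^n = 1/(1 − a) = -1/1025;  first 6 digits = (1, 0, 0, 2, 0, 1)

v_3(a) = 3 ≥ 1, so the series converges in ℤ_3 to 1/(1 − a) = 1/(1 − 1026) = -1/1025. Expand this rational in ℤ_3: compute digits iteratively via d_i = x_i mod 3, x_{i+1} = (x_i − d_i)/3. The first 6 digits are (1, 0, 0, 2, 0, 1).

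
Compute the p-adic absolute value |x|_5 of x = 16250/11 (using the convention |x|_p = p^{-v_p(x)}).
|16250/11|_5 = 1/625

Step 1 — compute v_5(x) by factoring powers of 5 out of the numerator and denominator: v_5(16250/11) = 4. Step 2 — apply |x|_p = p^{-v_p(x)} = 5^{-4} = 1/625.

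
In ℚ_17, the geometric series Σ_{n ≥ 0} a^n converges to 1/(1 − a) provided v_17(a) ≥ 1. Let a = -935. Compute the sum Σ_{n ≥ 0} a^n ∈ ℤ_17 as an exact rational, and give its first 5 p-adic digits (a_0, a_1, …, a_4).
Σ a^n = 1/(1 − a) = 1/936;  first 5 digits = (1, 13, 12, 11, 16)

v_17(a) = 1 ≥ 1, so the series converges in ℤ_17 to 1/(1 − a) = 1/(1 − (-935)) = 1/936. Expand this rational in ℤ_17: compute digits iteratively via d_i = x_i mod 17, x_{i+1} = (x_i − d_i)/17. The first 5 digits are (1, 13, 12, 11, 16).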